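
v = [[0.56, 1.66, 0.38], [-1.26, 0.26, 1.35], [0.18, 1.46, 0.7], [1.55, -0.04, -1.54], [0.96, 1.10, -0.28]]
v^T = [[0.56,-1.26,0.18,1.55,0.96], [1.66,0.26,1.46,-0.04,1.1], [0.38,1.35,0.7,-1.54,-0.28]]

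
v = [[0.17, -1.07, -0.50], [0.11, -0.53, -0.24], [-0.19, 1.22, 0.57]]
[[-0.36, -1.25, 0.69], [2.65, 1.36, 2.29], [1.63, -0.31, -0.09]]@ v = [[-0.33,1.89,0.87], [0.17,-0.76,-0.35], [0.26,-1.69,-0.79]]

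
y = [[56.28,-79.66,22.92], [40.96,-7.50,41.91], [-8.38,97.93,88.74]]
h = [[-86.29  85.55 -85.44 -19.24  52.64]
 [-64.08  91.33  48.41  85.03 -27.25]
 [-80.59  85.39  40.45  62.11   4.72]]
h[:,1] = [85.55, 91.33, 85.39]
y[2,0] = -8.38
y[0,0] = 56.28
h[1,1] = 91.33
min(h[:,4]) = -27.25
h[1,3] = 85.03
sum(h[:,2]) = 3.4200000000000017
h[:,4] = [52.64, -27.25, 4.72]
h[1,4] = -27.25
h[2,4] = 4.72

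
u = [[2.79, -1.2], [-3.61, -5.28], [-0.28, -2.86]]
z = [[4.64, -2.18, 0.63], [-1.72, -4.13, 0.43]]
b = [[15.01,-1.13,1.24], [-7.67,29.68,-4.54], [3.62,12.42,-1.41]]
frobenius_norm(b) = 36.85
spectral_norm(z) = 5.19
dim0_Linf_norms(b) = [15.01, 29.68, 4.54]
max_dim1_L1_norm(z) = 7.45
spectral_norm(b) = 33.33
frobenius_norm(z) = 6.85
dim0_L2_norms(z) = [4.95, 4.67, 0.76]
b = u @ z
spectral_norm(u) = 6.91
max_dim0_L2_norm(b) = 32.19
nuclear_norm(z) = 9.66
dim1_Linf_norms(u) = [2.79, 5.28, 2.86]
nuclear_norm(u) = 10.18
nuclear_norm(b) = 49.05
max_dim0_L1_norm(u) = 9.34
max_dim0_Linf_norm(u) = 5.28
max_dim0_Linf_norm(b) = 29.68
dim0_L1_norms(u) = [6.68, 9.34]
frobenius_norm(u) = 7.64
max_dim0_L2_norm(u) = 6.12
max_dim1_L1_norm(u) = 8.89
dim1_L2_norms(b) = [15.1, 30.99, 13.01]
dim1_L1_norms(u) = [3.99, 8.89, 3.14]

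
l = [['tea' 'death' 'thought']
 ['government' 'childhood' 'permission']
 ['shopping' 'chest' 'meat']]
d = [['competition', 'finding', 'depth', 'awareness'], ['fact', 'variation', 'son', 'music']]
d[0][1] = 'finding'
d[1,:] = ['fact', 'variation', 'son', 'music']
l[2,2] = 'meat'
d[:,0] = ['competition', 'fact']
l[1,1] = 'childhood'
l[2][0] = 'shopping'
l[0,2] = 'thought'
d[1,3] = 'music'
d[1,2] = 'son'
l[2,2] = 'meat'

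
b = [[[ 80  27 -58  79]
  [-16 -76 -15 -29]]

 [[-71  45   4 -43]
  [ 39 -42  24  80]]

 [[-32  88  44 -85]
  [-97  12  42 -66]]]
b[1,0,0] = -71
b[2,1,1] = 12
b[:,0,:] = [[80, 27, -58, 79], [-71, 45, 4, -43], [-32, 88, 44, -85]]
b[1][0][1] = 45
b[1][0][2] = 4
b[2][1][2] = 42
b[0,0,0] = 80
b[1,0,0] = -71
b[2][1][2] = 42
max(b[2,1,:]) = 42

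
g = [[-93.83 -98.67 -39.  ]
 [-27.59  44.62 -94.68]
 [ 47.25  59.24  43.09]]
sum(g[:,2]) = -90.59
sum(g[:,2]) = -90.59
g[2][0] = 47.25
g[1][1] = 44.62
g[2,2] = 43.09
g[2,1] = 59.24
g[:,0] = [-93.83, -27.59, 47.25]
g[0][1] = -98.67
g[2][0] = 47.25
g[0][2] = -39.0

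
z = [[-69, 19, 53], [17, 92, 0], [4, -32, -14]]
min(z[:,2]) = -14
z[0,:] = [-69, 19, 53]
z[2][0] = 4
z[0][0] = -69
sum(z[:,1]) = 79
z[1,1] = 92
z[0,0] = -69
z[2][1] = -32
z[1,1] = 92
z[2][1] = -32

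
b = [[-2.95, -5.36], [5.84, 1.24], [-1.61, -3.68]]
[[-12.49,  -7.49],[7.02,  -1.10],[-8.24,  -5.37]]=b @ [[0.80, -0.55], [1.89, 1.70]]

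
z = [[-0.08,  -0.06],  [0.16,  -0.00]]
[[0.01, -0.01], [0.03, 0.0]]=z@ [[0.19, 0.02], [-0.37, 0.06]]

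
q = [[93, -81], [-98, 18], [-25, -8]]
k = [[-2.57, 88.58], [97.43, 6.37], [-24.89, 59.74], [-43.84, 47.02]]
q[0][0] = 93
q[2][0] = -25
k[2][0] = -24.89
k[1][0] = 97.43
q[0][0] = 93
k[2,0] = -24.89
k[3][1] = 47.02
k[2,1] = 59.74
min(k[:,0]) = -43.84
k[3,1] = 47.02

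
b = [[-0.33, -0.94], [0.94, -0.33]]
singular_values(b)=[1.0, 1.0]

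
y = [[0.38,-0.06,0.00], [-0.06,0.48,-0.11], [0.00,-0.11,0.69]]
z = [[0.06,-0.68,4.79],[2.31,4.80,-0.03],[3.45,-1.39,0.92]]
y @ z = [[-0.12, -0.55, 1.82],[0.73, 2.5, -0.4],[2.13, -1.49, 0.64]]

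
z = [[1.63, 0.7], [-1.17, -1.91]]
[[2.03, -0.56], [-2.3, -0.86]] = z @ [[0.99, -0.73], [0.6, 0.90]]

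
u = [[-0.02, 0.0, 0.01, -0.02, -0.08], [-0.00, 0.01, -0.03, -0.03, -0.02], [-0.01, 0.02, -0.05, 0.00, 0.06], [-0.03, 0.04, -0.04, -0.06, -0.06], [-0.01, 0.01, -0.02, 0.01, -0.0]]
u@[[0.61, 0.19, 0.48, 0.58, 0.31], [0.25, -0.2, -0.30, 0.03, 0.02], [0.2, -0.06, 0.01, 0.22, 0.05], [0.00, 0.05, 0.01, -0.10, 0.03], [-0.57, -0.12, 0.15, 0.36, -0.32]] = [[0.04,  0.0,  -0.02,  -0.04,  0.02], [0.01,  0.00,  -0.01,  -0.01,  0.0], [-0.05,  -0.01,  -0.00,  0.01,  -0.02], [0.02,  -0.01,  -0.04,  -0.04,  0.01], [-0.01,  -0.00,  -0.01,  -0.01,  -0.0]]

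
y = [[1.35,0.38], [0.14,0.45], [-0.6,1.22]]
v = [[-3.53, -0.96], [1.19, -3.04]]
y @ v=[[-4.31, -2.45], [0.04, -1.50], [3.57, -3.13]]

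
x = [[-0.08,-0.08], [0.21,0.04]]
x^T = [[-0.08, 0.21],[-0.08, 0.04]]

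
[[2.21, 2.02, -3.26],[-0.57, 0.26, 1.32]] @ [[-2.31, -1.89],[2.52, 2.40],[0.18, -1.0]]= [[-0.60, 3.93], [2.21, 0.38]]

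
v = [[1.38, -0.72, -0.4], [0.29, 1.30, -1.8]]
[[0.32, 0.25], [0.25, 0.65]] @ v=[[0.51, 0.09, -0.58], [0.53, 0.66, -1.27]]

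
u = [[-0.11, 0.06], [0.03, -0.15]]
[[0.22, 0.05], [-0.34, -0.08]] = u @ [[-0.85, -0.20], [2.07, 0.48]]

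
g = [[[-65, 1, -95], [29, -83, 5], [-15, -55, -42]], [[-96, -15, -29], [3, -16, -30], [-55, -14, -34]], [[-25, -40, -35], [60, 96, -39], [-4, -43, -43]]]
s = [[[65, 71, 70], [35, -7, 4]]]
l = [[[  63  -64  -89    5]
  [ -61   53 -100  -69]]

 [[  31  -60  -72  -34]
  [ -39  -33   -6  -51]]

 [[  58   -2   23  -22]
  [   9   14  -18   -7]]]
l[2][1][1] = 14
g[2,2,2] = -43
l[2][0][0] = 58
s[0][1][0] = 35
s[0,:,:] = [[65, 71, 70], [35, -7, 4]]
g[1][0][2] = -29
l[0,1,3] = -69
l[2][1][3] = -7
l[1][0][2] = -72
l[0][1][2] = -100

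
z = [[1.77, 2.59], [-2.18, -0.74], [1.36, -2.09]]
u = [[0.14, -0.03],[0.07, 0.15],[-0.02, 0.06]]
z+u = [[1.91,2.56], [-2.11,-0.59], [1.34,-2.03]]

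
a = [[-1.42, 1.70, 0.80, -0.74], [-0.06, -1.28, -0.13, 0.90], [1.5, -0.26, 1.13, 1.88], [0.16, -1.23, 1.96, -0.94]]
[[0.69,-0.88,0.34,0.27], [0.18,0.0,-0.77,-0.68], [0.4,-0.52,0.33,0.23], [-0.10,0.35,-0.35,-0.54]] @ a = [[-0.37, 1.88, 1.58, -0.92], [-1.52, 1.34, -2.06, -0.94], [-0.00, 0.98, 1.21, -0.36], [-0.49, 0.14, -1.58, 0.24]]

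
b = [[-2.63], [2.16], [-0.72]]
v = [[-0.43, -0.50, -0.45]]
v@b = [[0.37]]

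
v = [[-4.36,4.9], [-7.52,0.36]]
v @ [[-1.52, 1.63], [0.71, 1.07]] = [[10.11, -1.86], [11.69, -11.87]]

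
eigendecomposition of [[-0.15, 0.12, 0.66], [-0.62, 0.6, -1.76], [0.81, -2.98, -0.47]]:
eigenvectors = [[0.14,-0.94,-0.28], [-0.69,-0.27,0.45], [0.71,0.20,0.85]]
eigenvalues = [2.56, -0.26, -2.32]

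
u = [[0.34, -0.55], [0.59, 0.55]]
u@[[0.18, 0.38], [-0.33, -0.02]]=[[0.24, 0.14], [-0.08, 0.21]]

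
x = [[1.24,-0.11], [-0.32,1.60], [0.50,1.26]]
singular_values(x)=[2.04, 1.37]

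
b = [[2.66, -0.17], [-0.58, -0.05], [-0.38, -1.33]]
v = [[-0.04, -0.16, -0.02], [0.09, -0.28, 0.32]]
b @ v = [[-0.12, -0.38, -0.11], [0.02, 0.11, -0.0], [-0.1, 0.43, -0.42]]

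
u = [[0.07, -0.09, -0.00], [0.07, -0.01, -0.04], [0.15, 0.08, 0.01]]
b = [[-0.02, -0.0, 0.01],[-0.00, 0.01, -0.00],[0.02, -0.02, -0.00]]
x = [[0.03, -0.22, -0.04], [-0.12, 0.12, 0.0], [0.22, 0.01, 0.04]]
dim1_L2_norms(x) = [0.23, 0.17, 0.22]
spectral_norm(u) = 0.18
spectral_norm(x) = 0.29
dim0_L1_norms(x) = [0.37, 0.35, 0.08]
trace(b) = -0.01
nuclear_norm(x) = 0.51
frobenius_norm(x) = 0.36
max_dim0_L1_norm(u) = 0.29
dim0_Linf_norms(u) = [0.15, 0.09, 0.04]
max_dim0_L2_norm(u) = 0.18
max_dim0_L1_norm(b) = 0.04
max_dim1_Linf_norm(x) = 0.22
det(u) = 0.00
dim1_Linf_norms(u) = [0.09, 0.07, 0.15]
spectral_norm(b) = 0.03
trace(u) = 0.07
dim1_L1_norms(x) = [0.29, 0.24, 0.27]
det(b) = -0.00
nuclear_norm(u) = 0.34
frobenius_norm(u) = 0.22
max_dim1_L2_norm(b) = 0.03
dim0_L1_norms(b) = [0.04, 0.03, 0.01]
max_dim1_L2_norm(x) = 0.23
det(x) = 0.00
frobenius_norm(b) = 0.04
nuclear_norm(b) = 0.05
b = x @ u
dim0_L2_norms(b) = [0.03, 0.02, 0.01]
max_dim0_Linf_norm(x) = 0.22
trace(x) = 0.19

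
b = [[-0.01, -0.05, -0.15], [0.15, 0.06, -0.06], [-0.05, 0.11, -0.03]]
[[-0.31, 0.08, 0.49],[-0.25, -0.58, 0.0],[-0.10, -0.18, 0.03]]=b @[[-0.57,  -2.57,  -0.81], [-0.53,  -2.67,  -0.89], [2.28,  0.53,  -2.94]]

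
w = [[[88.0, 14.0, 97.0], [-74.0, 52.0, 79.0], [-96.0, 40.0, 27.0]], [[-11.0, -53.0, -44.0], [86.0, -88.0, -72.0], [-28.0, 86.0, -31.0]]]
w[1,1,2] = -72.0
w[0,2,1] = 40.0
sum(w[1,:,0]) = 47.0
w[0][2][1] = 40.0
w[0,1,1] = 52.0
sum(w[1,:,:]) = -155.0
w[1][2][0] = -28.0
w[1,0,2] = -44.0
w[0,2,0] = -96.0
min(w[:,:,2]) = -72.0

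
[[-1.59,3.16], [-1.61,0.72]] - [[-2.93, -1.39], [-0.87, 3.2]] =[[1.34, 4.55], [-0.74, -2.48]]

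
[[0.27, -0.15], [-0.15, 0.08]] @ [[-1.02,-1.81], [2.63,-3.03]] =[[-0.67, -0.03], [0.36, 0.03]]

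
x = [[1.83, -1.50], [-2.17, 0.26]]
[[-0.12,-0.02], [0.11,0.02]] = x@[[-0.05, -0.01], [0.02, 0.00]]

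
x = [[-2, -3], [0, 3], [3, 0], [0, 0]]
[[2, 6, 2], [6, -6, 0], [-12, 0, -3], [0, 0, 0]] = x @ [[-4, 0, -1], [2, -2, 0]]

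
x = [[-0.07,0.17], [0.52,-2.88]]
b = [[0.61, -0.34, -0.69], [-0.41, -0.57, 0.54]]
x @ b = [[-0.11, -0.07, 0.14], [1.50, 1.46, -1.91]]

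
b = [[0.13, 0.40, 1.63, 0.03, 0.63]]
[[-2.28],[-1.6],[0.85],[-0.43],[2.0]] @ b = [[-0.3, -0.91, -3.72, -0.07, -1.44], [-0.21, -0.64, -2.61, -0.05, -1.01], [0.11, 0.34, 1.39, 0.03, 0.54], [-0.06, -0.17, -0.7, -0.01, -0.27], [0.26, 0.80, 3.26, 0.06, 1.26]]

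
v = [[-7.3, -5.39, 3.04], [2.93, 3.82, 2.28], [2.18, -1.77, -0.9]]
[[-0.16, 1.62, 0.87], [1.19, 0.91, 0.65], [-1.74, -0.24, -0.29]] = v @ [[-0.34, 0.03, -0.01], [0.53, -0.07, 0.01], [0.07, 0.48, 0.28]]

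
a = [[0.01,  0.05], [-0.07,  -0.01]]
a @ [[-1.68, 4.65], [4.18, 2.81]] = [[0.19, 0.19], [0.08, -0.35]]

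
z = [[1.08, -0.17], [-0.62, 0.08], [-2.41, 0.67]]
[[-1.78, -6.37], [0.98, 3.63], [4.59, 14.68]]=z @ [[-1.31, -5.64], [2.14, 1.63]]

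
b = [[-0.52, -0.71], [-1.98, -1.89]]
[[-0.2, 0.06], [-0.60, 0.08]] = b @ [[0.11, 0.15],[0.2, -0.2]]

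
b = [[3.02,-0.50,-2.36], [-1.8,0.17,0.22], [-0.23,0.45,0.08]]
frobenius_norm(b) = 4.30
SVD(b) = [[-0.92, -0.39, 0.04], [0.39, -0.92, -0.08], [0.07, -0.06, 1.0]] @ diag([4.194785559197615, 0.865289181141556, 0.41731132904168133]) @ [[-0.83, 0.13, 0.54], [0.54, 0.02, 0.84], [0.1, 0.99, -0.09]]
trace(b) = 3.27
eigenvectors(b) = [[(0.88+0j),0.14-0.34j,0.14+0.34j], [-0.47+0.00j,0.79+0.00j,0.79-0.00j], [(-0.12+0j),(-0.07-0.49j),-0.07+0.49j]]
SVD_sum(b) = [[3.2, -0.51, -2.07], [-1.36, 0.22, 0.88], [-0.24, 0.04, 0.16]] + [[-0.19, -0.01, -0.29], [-0.43, -0.01, -0.67], [-0.03, -0.00, -0.04]] + [[0.0,0.02,-0.00], [-0.0,-0.03,0.0], [0.04,0.41,-0.04]]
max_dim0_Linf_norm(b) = 3.02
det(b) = 1.51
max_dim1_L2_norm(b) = 3.87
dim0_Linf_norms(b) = [3.02, 0.5, 2.36]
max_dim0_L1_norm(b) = 5.05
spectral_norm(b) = 4.19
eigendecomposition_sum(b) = [[(2.96+0j), -0.70+0.00j, -2.03+0.00j], [(-1.58+0j), (0.37+0j), 1.08+0.00j], [-0.39+0.00j, 0.09+0.00j, 0.27+0.00j]] + [[(0.03+0.07j),  0.10+0.09j,  (-0.17+0.14j)],[-0.11+0.12j,  -0.10+0.27j,  (-0.43-0.21j)],[(0.08+0.06j),  0.18+0.04j,  (-0.1+0.29j)]] + [[(0.03-0.07j), 0.10-0.09j, -0.17-0.14j],[(-0.11-0.12j), (-0.1-0.27j), (-0.43+0.21j)],[0.08-0.06j, 0.18-0.04j, -0.10-0.29j]]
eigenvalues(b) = [(3.6+0j), (-0.17+0.63j), (-0.17-0.63j)]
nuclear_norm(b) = 5.48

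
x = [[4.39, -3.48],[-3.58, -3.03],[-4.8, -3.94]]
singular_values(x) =[7.94, 5.37]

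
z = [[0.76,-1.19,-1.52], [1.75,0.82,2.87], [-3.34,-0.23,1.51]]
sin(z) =[[-1.49,-1.13,-0.02],[4.29,0.22,2.63],[-2.11,-1.3,-1.4]]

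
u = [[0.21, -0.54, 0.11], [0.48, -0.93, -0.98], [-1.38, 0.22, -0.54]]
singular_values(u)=[1.64, 1.34, 0.38]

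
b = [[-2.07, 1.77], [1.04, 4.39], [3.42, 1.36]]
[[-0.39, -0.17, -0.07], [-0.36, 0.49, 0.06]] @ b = [[0.39, -1.53], [1.46, 1.60]]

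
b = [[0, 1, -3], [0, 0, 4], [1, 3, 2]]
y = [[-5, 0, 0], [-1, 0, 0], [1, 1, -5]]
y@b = [[0, -5, 15], [0, -1, 3], [-5, -14, -9]]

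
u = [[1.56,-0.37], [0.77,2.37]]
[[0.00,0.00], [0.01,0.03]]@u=[[0.0, 0.00], [0.04, 0.07]]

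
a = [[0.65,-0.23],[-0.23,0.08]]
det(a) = -0.001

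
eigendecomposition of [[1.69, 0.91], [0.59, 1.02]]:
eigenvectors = [[0.89, -0.62], [0.46, 0.78]]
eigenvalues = [2.16, 0.55]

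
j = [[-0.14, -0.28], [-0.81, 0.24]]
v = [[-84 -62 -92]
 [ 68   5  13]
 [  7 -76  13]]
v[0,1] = -62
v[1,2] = 13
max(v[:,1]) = 5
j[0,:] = [-0.144, -0.282]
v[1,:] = [68, 5, 13]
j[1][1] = 0.242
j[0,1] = -0.282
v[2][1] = -76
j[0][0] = -0.144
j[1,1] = 0.242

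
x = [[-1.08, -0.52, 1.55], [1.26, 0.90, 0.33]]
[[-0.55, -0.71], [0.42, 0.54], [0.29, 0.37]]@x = [[-0.3, -0.35, -1.09], [0.23, 0.27, 0.83], [0.15, 0.18, 0.57]]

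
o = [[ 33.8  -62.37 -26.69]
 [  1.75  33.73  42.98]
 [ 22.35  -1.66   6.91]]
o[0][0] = 33.8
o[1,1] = 33.73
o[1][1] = 33.73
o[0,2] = -26.69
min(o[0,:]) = -62.37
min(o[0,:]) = -62.37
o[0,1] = -62.37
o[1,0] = 1.75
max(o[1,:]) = 42.98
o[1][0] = 1.75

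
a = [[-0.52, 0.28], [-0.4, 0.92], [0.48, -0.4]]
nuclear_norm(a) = 1.64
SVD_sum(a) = [[-0.32, 0.43], [-0.58, 0.78], [0.36, -0.49]] + [[-0.20, -0.15], [0.18, 0.14], [0.12, 0.09]]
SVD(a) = [[-0.42, 0.68], [-0.77, -0.62], [0.48, -0.4]] @ diag([1.2686843745973917, 0.3688359495120092]) @ [[0.6, -0.8], [-0.8, -0.6]]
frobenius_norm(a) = 1.32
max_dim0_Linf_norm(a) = 0.92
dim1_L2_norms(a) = [0.59, 1.0, 0.62]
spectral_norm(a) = 1.27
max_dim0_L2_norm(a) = 1.04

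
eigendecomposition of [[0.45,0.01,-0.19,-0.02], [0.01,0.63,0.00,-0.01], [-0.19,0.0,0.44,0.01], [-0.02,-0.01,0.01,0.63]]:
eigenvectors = [[-0.7, 0.49, -0.44, -0.28],[0.02, 0.39, -0.17, 0.91],[-0.72, -0.46, 0.44, 0.29],[-0.02, -0.63, -0.77, 0.12]]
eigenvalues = [0.25, 0.66, 0.61, 0.63]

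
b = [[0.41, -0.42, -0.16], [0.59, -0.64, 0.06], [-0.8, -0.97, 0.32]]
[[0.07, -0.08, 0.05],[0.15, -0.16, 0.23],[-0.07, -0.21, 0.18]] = b@[[0.20, -0.04, 0.17], [-0.04, 0.20, -0.15], [0.17, -0.15, 0.52]]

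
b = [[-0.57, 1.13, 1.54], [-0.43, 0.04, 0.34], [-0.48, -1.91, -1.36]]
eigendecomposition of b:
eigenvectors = [[0.72+0.00j, 0.72-0.00j, (0.5+0j)],[(0.24+0.15j), (0.24-0.15j), (-0.59+0j)],[(-0.37+0.51j), (-0.37-0.51j), (0.63+0j)]]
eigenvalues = [(-0.97+1.31j), (-0.97-1.31j), (0.04+0j)]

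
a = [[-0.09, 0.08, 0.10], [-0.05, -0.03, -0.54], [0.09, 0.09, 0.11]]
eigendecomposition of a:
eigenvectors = [[-0.90+0.00j, -0.02+0.24j, (-0.02-0.24j)], [(0.41+0j), (-0.89+0j), -0.89-0.00j], [0.17+0.00j, (0.16+0.34j), (0.16-0.34j)]]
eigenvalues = [(-0.15+0j), (0.07+0.22j), (0.07-0.22j)]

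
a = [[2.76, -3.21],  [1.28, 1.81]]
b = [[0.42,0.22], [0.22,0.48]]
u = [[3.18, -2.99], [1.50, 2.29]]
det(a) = 9.10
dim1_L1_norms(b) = [0.64, 0.7]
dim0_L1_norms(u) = [4.68, 5.28]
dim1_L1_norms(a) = [5.97, 3.09]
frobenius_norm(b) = 0.71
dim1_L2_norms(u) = [4.36, 2.74]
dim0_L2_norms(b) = [0.47, 0.53]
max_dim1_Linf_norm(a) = 3.21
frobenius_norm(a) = 4.78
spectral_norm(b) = 0.67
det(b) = 0.15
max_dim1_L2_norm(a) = 4.23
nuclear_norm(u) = 7.08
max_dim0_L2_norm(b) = 0.53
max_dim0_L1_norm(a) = 5.02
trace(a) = 4.57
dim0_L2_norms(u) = [3.52, 3.77]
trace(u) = 5.47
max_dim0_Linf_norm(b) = 0.48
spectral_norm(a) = 4.28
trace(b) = 0.90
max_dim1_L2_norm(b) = 0.53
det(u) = 11.77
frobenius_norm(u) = 5.15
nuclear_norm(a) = 6.41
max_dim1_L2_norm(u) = 4.36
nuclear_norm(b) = 0.90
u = a + b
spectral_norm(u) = 4.41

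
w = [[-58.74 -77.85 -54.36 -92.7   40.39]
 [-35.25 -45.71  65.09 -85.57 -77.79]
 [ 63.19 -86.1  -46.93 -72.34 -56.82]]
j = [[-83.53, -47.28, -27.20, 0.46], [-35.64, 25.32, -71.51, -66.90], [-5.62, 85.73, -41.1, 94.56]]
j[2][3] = 94.56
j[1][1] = 25.32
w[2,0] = 63.19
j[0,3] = 0.46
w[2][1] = -86.1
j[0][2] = -27.2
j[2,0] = -5.62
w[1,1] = -45.71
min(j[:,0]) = -83.53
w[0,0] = -58.74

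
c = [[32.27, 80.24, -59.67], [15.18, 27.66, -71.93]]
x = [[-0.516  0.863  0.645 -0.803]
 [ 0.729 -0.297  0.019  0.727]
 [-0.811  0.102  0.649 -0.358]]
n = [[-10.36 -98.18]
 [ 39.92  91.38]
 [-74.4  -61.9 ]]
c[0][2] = -59.67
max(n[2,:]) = -61.9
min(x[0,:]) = -0.803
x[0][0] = -0.516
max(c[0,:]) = 80.24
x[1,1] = -0.297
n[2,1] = -61.9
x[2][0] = -0.811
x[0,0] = -0.516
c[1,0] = 15.18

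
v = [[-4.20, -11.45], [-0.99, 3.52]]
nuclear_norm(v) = 14.64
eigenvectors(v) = [[-0.99, 0.79], [-0.11, -0.62]]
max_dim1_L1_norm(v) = 15.65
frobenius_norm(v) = 12.73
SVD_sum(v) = [[-3.72,  -11.60], [0.93,  2.90]] + [[-0.48,0.15], [-1.92,0.62]]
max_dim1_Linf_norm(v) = 11.45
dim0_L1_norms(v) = [5.19, 14.97]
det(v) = -26.12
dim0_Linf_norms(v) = [4.2, 11.45]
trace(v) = -0.68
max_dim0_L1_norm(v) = 14.97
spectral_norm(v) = 12.56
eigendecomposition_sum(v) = [[-4.79, -6.11],[-0.53, -0.67]] + [[0.59, -5.34], [-0.46, 4.19]]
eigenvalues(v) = [-5.46, 4.78]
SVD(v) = [[-0.97, 0.24], [0.24, 0.97]] @ diag([12.561422476802516, 2.079342530532311]) @ [[0.31,0.95], [-0.95,0.31]]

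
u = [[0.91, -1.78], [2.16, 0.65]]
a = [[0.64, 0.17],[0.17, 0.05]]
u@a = [[0.28, 0.07], [1.49, 0.40]]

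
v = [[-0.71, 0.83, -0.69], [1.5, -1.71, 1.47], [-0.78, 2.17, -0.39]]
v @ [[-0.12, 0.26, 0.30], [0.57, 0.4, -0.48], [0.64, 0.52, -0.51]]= [[0.12, -0.21, -0.26], [-0.21, 0.47, 0.52], [1.08, 0.46, -1.08]]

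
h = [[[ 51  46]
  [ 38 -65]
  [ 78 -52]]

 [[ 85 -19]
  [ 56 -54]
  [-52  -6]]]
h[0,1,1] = -65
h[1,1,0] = 56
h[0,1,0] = 38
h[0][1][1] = -65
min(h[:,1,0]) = 38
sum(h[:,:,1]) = -150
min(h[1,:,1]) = -54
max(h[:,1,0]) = 56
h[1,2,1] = -6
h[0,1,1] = -65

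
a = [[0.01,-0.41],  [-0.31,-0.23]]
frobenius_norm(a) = 0.56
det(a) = -0.13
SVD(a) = [[0.74, 0.67], [0.67, -0.74]] @ diag([0.5003037789561513, 0.25864285948425975]) @ [[-0.4, -0.92], [0.92, -0.4]]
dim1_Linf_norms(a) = [0.41, 0.31]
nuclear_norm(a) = 0.76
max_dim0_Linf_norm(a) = 0.41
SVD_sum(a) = [[-0.15, -0.34],  [-0.13, -0.31]] + [[0.16, -0.07], [-0.18, 0.08]]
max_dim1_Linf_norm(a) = 0.41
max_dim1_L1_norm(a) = 0.54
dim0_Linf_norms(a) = [0.31, 0.41]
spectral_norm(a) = 0.50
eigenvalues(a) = [0.27, -0.49]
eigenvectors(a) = [[0.85, 0.64], [-0.53, 0.77]]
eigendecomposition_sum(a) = [[0.18,-0.15],[-0.11,0.09]] + [[-0.17, -0.26], [-0.2, -0.32]]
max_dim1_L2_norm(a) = 0.41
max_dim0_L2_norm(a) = 0.47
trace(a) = -0.22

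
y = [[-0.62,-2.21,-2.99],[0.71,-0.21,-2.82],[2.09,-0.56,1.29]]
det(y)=16.073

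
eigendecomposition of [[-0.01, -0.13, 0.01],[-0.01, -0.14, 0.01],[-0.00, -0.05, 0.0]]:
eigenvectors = [[0.66, -0.71, -0.12], [0.71, 0.00, 0.08], [0.24, -0.71, 0.99]]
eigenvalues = [-0.15, 0.0, -0.0]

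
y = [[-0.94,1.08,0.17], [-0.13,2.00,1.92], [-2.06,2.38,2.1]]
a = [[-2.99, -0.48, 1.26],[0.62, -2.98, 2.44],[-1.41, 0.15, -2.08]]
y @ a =[[3.24, -2.74, 1.1], [-1.08, -5.61, 0.72], [4.67, -5.79, -1.16]]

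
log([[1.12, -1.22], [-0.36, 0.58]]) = [[-0.32, -2.09],[-0.62, -1.24]]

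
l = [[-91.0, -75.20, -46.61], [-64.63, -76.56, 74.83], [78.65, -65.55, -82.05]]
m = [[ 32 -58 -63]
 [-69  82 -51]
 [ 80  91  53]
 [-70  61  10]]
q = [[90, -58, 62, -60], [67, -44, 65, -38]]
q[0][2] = 62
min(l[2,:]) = -82.05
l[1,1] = -76.56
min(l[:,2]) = -82.05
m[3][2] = 10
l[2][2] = -82.05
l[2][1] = -65.55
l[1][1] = -76.56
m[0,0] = 32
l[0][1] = -75.2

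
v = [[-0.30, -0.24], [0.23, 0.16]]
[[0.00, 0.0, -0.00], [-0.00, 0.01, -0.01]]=v @ [[0.04, 0.26, -0.37], [-0.06, -0.33, 0.48]]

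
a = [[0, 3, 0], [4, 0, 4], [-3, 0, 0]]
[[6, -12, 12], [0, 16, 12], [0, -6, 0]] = a@ [[0, 2, 0], [2, -4, 4], [0, 2, 3]]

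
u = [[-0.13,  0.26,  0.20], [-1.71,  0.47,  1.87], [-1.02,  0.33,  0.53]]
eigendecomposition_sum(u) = [[(-0.04+0.62j), (0.1-0.05j), 0.15-0.36j], [-0.91+1.38j, (0.3+0.03j), 0.81-0.64j], [(-0.46+0.45j), 0.11+0.04j, (0.36-0.17j)]] + [[(-0.04-0.62j),(0.1+0.05j),0.15+0.36j], [-0.91-1.38j,(0.3-0.03j),(0.81+0.64j)], [-0.46-0.45j,(0.11-0.04j),0.36+0.17j]] + [[(-0.04-0j), (0.05+0j), (-0.1-0j)], [0.11+0.00j, -0.13-0.00j, 0.24+0.00j], [-0.09-0.00j, (0.11+0j), (-0.2-0j)]]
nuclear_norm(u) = 3.42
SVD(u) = [[-0.10, 0.04, -0.99], [-0.91, -0.41, 0.07], [-0.4, 0.91, 0.08]] @ diag([2.8295822191270603, 0.38026301636017995, 0.21322406897120663]) @ [[0.70,  -0.21,  -0.68], [-0.61,  0.31,  -0.72], [-0.36,  -0.93,  -0.09]]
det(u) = -0.23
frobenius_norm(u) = 2.86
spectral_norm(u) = 2.83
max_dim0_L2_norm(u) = 2.0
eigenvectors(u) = [[(-0.29+0.16j), (-0.29-0.16j), 0.30+0.00j], [-0.88+0.00j, -0.88-0.00j, (-0.74+0j)], [(-0.34-0.07j), -0.34+0.07j, (0.6+0j)]]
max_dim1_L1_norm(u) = 4.05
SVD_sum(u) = [[-0.2, 0.06, 0.19], [-1.80, 0.53, 1.76], [-0.8, 0.24, 0.78]] + [[-0.01,  0.01,  -0.01], [0.10,  -0.05,  0.11], [-0.21,  0.11,  -0.25]] + [[0.08,0.20,0.02],[-0.01,-0.01,-0.0],[-0.01,-0.02,-0.00]]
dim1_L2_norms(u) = [0.35, 2.58, 1.2]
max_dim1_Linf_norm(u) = 1.87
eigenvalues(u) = [(0.62+0.48j), (0.62-0.48j), (-0.37+0j)]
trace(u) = 0.87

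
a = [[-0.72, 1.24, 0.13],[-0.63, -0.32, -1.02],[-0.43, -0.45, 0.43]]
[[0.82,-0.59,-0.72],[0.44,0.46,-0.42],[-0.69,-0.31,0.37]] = a @ [[0.07, 0.35, 0.17], [0.78, -0.21, -0.53], [-0.72, -0.6, 0.47]]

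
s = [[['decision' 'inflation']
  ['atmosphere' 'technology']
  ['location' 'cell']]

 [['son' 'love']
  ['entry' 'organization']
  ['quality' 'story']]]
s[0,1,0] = 'atmosphere'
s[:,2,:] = [['location', 'cell'], ['quality', 'story']]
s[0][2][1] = 'cell'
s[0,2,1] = 'cell'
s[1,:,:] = [['son', 'love'], ['entry', 'organization'], ['quality', 'story']]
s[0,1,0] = 'atmosphere'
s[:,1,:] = [['atmosphere', 'technology'], ['entry', 'organization']]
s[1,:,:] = [['son', 'love'], ['entry', 'organization'], ['quality', 'story']]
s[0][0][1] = 'inflation'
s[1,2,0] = 'quality'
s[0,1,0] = 'atmosphere'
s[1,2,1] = 'story'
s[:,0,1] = ['inflation', 'love']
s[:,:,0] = [['decision', 'atmosphere', 'location'], ['son', 'entry', 'quality']]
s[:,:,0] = [['decision', 'atmosphere', 'location'], ['son', 'entry', 'quality']]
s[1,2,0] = 'quality'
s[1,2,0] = 'quality'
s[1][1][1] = 'organization'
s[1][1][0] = 'entry'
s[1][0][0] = 'son'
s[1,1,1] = 'organization'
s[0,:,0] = ['decision', 'atmosphere', 'location']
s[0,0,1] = 'inflation'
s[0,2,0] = 'location'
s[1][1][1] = 'organization'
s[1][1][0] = 'entry'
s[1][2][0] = 'quality'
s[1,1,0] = 'entry'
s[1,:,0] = ['son', 'entry', 'quality']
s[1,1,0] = 'entry'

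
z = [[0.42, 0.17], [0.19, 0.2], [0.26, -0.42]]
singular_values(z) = [0.53, 0.5]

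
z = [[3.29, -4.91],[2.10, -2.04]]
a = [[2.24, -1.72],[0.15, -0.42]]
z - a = [[1.05, -3.19], [1.95, -1.62]]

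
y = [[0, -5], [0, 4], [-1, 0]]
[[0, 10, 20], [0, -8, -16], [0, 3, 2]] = y @ [[0, -3, -2], [0, -2, -4]]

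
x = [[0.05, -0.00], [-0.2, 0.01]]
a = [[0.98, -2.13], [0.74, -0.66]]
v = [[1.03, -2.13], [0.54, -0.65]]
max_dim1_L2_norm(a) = 2.34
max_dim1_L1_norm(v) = 3.16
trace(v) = 0.38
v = x + a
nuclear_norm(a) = 2.89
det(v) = 0.48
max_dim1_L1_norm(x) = 0.21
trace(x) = 0.06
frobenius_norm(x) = 0.21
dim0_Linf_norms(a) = [0.98, 2.13]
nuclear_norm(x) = 0.21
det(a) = 0.93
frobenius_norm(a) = 2.55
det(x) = 0.00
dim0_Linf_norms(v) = [1.03, 2.13]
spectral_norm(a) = 2.52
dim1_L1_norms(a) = [3.11, 1.4]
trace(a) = 0.32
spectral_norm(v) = 2.51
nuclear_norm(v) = 2.70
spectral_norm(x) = 0.21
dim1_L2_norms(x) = [0.05, 0.2]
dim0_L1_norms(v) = [1.57, 2.78]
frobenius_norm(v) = 2.51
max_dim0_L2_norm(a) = 2.23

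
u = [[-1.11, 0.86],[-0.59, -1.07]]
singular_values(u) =[1.45, 1.17]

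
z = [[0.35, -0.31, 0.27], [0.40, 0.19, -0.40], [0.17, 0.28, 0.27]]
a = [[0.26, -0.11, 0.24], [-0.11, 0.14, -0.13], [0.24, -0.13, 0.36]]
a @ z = [[0.09, -0.03, 0.18], [-0.00, 0.02, -0.12], [0.09, 0.0, 0.21]]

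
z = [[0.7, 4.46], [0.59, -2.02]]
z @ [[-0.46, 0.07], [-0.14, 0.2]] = [[-0.95,0.94], [0.01,-0.36]]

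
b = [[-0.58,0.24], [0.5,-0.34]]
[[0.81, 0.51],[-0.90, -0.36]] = b @ [[-0.77,-1.13], [1.51,-0.61]]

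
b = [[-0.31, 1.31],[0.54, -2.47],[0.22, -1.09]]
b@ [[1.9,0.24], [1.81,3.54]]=[[1.78, 4.56], [-3.44, -8.61], [-1.55, -3.81]]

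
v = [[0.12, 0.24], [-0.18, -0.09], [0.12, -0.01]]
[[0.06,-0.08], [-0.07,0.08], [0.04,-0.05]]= v @ [[0.31, -0.4], [0.11, -0.14]]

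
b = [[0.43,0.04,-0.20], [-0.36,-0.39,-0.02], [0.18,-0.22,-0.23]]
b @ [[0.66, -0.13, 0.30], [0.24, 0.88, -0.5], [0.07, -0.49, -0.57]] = [[0.28, 0.08, 0.22], [-0.33, -0.29, 0.1], [0.05, -0.10, 0.30]]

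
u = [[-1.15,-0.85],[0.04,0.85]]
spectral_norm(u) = 1.55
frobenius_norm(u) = 1.66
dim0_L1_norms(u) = [1.19, 1.7]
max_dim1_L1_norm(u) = 2.0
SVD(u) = [[-0.91, 0.42], [0.42, 0.91]] @ diag([1.548500797055992, 0.6092990083013073]) @ [[0.69, 0.73], [-0.73, 0.69]]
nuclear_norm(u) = 2.16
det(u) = -0.94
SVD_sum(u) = [[-0.96, -1.02], [0.44, 0.47]] + [[-0.19, 0.17], [-0.40, 0.38]]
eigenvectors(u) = [[-1.00, 0.39], [0.02, -0.92]]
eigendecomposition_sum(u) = [[-1.14,-0.49], [0.02,0.01]] + [[-0.01,  -0.36], [0.02,  0.84]]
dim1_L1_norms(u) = [2.0, 0.89]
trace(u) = -0.30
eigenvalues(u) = [-1.13, 0.83]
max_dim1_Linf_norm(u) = 1.15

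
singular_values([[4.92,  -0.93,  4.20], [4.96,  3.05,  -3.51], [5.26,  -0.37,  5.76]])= [10.21, 6.72, 0.71]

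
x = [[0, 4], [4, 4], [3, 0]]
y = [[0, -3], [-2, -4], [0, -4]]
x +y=[[0, 1], [2, 0], [3, -4]]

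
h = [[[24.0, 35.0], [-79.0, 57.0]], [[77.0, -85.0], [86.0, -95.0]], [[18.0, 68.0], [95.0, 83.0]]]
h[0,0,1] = 35.0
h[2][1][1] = 83.0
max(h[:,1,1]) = 83.0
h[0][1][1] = 57.0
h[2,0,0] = 18.0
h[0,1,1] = 57.0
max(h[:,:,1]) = 83.0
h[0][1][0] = -79.0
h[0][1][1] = 57.0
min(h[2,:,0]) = 18.0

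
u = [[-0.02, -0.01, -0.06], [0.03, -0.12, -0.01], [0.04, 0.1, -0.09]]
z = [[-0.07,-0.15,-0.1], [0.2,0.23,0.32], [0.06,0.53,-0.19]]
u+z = [[-0.09,-0.16,-0.16], [0.23,0.11,0.31], [0.1,0.63,-0.28]]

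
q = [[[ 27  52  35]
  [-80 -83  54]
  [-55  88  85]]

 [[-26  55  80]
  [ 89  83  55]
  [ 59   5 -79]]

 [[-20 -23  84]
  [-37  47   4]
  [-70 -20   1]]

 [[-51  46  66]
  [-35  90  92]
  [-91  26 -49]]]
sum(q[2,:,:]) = -34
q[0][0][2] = 35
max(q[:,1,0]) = 89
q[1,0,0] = -26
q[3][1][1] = 90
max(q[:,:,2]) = 92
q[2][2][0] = -70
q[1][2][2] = -79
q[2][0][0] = -20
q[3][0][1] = 46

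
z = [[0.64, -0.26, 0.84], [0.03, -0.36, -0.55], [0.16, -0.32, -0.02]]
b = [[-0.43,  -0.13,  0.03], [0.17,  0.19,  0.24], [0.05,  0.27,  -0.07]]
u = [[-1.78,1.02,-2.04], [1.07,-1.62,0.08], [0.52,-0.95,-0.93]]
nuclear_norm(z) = 1.85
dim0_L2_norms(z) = [0.66, 0.55, 1.0]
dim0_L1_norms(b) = [0.65, 0.59, 0.34]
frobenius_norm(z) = 1.32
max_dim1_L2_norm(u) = 2.89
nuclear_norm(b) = 1.02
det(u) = -1.40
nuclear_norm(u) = 5.37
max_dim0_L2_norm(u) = 2.24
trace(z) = 0.26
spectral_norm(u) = 3.25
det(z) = -0.04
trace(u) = -4.33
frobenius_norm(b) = 0.64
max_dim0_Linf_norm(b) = 0.43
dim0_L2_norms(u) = [2.14, 2.14, 2.24]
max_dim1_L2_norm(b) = 0.45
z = b @ u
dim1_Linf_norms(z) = [0.84, 0.55, 0.32]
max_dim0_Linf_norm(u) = 2.04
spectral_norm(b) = 0.54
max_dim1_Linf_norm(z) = 0.84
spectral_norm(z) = 1.15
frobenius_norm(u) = 3.77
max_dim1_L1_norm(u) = 4.84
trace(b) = -0.31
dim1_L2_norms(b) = [0.45, 0.35, 0.28]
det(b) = 0.03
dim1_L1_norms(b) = [0.59, 0.6, 0.39]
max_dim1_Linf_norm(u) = 2.04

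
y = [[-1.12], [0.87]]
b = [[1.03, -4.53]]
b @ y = [[-5.09]]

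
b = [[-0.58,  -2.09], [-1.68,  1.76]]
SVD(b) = [[-0.62,  0.78],[0.78,  0.62]] @ diag([2.843186133481896, 1.593986389645867]) @ [[-0.33, 0.94], [-0.94, -0.33]]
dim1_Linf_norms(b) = [2.09, 1.76]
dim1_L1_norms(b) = [2.67, 3.44]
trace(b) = 1.18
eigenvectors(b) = [[-0.9, 0.53], [-0.45, -0.85]]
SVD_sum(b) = [[0.59, -1.67], [-0.74, 2.09]] + [[-1.17, -0.42], [-0.94, -0.33]]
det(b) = -4.53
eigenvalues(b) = [-1.62, 2.8]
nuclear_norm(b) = 4.44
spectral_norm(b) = 2.84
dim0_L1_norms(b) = [2.26, 3.85]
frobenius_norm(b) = 3.26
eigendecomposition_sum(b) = [[-1.24, -0.77], [-0.62, -0.38]] + [[0.66, -1.32], [-1.06, 2.14]]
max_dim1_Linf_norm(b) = 2.09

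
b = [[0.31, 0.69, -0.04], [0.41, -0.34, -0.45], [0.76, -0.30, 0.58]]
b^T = [[0.31, 0.41, 0.76], [0.69, -0.34, -0.3], [-0.04, -0.45, 0.58]]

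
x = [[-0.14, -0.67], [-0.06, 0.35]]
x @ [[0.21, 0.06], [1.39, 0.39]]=[[-0.96, -0.27], [0.47, 0.13]]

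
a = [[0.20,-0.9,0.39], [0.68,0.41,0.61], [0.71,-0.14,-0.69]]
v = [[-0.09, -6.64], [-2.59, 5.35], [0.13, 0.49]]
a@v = [[2.36, -5.95], [-1.04, -2.02], [0.21, -5.8]]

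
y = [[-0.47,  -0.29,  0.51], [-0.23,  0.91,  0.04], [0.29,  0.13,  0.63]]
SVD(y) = [[0.32,0.7,-0.64],[-0.94,0.20,-0.26],[-0.06,0.69,0.73]] @ diag([0.9662830518962304, 0.818988195347133, 0.5840850961119909]) @ [[0.05, -0.99, 0.09], [-0.22, 0.08, 0.97], [0.98, 0.07, 0.21]]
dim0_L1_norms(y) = [0.99, 1.33, 1.18]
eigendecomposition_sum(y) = [[-0.56, -0.12, 0.23], [-0.09, -0.02, 0.04], [0.14, 0.03, -0.06]] + [[0.08, -0.08, 0.26],[0.06, -0.07, 0.21],[0.22, -0.24, 0.76]] + [[0.02, -0.08, 0.02], [-0.20, 1.00, -0.21], [-0.07, 0.34, -0.07]]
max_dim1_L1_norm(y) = 1.27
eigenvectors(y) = [[0.96, 0.32, -0.08], [0.15, 0.25, 0.94], [-0.23, 0.91, 0.32]]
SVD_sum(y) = [[0.02,-0.31,0.03], [-0.05,0.91,-0.09], [-0.00,0.05,-0.01]] + [[-0.12, 0.05, 0.56],  [-0.04, 0.01, 0.16],  [-0.12, 0.05, 0.55]] + [[-0.36, -0.03, -0.08],[-0.15, -0.01, -0.03],[0.41, 0.03, 0.09]]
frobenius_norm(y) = 1.39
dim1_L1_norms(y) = [1.27, 1.18, 1.05]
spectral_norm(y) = 0.97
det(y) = -0.46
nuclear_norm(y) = 2.37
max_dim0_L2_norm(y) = 0.96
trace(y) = 1.07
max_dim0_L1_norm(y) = 1.33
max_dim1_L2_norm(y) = 0.94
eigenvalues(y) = [-0.64, 0.77, 0.94]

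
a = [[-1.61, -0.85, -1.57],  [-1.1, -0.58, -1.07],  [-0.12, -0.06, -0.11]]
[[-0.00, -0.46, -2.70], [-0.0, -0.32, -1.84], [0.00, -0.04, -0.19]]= a@[[-0.68, 0.50, 0.56], [0.46, -0.92, -1.19], [0.45, 0.28, 1.79]]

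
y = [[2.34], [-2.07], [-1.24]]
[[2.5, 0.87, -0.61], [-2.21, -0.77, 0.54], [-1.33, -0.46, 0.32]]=y @ [[1.07,0.37,-0.26]]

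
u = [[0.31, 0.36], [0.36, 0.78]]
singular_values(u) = [0.97, 0.12]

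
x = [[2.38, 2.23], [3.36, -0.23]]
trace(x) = 2.15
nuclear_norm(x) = 6.17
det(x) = -8.04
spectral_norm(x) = 4.30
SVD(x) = [[-0.69, -0.72],[-0.72, 0.69]] @ diag([4.299081492258236, 1.8702134431456463]) @ [[-0.95, -0.32], [0.32, -0.95]]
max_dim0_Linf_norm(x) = 3.36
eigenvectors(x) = [[0.79, -0.46], [0.61, 0.89]]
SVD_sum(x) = [[2.81, 0.95], [2.95, 0.99]] + [[-0.43,1.28], [0.41,-1.22]]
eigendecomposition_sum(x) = [[2.94, 1.51], [2.28, 1.17]] + [[-0.56, 0.72],[1.08, -1.4]]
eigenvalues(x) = [4.11, -1.96]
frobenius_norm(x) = 4.69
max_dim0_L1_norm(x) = 5.74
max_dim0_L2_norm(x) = 4.12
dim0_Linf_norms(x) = [3.36, 2.23]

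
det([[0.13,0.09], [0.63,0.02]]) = -0.054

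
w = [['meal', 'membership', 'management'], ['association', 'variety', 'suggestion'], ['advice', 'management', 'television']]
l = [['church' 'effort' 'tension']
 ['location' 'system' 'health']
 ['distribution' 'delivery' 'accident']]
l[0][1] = 'effort'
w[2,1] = 'management'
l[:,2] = ['tension', 'health', 'accident']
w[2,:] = ['advice', 'management', 'television']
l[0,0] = 'church'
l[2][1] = 'delivery'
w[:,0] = ['meal', 'association', 'advice']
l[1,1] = 'system'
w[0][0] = 'meal'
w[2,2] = 'television'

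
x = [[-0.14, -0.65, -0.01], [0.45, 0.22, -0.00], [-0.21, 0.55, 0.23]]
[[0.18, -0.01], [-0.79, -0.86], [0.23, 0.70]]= x@[[-1.81, -2.14], [0.13, 0.48], [-0.98, -0.04]]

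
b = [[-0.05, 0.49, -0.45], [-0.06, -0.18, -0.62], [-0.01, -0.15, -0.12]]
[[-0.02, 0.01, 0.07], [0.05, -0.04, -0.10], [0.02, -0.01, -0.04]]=b @ [[0.09, -0.08, -0.06], [-0.09, 0.05, 0.22], [-0.07, 0.05, 0.1]]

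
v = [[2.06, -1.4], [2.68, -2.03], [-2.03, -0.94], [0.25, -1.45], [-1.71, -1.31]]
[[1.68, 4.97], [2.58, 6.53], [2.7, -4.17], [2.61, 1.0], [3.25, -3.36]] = v@[[-0.46,2.20], [-1.88,-0.31]]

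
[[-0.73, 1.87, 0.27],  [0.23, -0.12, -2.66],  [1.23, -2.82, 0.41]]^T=[[-0.73, 0.23, 1.23], [1.87, -0.12, -2.82], [0.27, -2.66, 0.41]]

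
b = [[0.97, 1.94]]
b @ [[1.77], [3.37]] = [[8.25]]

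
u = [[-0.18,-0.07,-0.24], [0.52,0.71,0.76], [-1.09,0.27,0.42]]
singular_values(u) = [1.23, 1.17, 0.11]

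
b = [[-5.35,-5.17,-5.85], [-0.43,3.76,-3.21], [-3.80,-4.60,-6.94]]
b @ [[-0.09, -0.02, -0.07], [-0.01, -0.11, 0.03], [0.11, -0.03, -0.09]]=[[-0.11, 0.85, 0.75], [-0.35, -0.31, 0.43], [-0.38, 0.79, 0.75]]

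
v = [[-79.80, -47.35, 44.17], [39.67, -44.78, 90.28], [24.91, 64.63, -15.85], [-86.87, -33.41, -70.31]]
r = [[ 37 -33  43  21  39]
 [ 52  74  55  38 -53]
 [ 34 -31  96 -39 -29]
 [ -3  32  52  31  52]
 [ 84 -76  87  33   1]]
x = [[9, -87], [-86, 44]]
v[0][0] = -79.8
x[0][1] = -87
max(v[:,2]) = 90.28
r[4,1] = -76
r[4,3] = 33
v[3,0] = -86.87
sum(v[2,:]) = 73.69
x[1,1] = 44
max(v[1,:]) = 90.28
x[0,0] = 9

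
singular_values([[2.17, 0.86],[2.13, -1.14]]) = [3.05, 1.41]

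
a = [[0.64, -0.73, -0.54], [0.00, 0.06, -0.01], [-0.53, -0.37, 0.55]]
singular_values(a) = [1.19, 0.73, 0.0]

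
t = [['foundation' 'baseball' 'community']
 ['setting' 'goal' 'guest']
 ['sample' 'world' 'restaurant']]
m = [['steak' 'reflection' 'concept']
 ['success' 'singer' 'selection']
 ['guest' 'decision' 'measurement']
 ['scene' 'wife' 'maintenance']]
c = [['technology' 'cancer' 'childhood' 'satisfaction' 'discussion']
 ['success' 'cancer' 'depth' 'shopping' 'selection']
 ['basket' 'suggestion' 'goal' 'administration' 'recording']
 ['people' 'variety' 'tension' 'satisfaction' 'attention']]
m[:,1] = ['reflection', 'singer', 'decision', 'wife']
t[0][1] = 'baseball'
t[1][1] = 'goal'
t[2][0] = 'sample'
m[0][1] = 'reflection'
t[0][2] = 'community'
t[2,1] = 'world'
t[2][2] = 'restaurant'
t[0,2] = 'community'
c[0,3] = 'satisfaction'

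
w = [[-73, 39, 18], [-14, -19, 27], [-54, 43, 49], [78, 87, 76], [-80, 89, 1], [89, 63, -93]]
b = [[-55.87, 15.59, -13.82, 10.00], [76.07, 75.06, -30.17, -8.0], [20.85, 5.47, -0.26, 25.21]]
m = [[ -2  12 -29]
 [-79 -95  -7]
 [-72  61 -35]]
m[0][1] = 12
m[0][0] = -2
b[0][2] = -13.82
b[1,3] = -8.0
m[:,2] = [-29, -7, -35]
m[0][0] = -2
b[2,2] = -0.26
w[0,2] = 18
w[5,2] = -93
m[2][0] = -72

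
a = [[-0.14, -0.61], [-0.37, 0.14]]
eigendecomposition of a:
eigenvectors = [[-0.86,0.69],[-0.50,-0.72]]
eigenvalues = [-0.5, 0.5]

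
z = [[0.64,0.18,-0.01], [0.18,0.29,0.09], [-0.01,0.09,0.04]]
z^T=[[0.64, 0.18, -0.01], [0.18, 0.29, 0.09], [-0.01, 0.09, 0.04]]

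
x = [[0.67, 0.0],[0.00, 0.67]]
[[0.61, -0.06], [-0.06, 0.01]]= x @ [[0.91,-0.09], [-0.09,0.01]]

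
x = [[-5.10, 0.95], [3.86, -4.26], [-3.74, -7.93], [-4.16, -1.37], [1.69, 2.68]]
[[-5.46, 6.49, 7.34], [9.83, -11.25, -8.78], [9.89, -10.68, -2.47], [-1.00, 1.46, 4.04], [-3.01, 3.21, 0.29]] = x @ [[0.77,  -0.94,  -1.27], [-1.61,  1.79,  0.91]]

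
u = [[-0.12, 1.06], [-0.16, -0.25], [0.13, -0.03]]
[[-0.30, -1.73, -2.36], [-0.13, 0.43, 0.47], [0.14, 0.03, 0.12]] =u@[[1.05, -0.14, 0.44], [-0.16, -1.65, -2.18]]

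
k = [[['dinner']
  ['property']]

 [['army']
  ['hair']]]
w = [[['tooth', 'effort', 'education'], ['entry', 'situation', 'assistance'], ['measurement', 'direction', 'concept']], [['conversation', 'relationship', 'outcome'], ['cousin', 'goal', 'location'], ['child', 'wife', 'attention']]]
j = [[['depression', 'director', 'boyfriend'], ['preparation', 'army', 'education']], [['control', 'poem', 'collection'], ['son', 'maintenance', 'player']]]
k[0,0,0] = 'dinner'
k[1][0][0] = 'army'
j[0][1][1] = 'army'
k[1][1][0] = 'hair'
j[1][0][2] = 'collection'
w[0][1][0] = 'entry'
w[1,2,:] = ['child', 'wife', 'attention']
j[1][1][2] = 'player'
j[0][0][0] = 'depression'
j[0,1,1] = 'army'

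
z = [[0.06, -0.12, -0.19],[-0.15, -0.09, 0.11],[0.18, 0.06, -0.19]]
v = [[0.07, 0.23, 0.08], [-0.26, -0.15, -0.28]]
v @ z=[[-0.02, -0.02, -0.0], [-0.04, 0.03, 0.09]]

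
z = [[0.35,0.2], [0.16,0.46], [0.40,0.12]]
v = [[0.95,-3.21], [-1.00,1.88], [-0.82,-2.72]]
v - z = [[0.6,-3.41], [-1.16,1.42], [-1.22,-2.84]]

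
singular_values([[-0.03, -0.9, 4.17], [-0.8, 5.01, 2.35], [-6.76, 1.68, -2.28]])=[7.65, 5.71, 3.48]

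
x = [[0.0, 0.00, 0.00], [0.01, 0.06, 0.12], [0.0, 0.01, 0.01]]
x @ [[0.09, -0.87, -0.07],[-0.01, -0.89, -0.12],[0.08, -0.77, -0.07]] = [[0.0, 0.0, 0.00],[0.01, -0.15, -0.02],[0.0, -0.02, -0.0]]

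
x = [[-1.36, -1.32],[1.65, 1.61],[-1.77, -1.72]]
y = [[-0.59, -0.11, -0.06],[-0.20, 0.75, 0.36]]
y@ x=[[0.73, 0.70],[0.87, 0.85]]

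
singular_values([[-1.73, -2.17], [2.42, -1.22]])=[3.01, 2.44]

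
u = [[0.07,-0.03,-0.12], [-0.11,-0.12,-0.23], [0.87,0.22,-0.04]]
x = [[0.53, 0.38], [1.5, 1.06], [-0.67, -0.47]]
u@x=[[0.07, 0.05], [-0.08, -0.06], [0.82, 0.58]]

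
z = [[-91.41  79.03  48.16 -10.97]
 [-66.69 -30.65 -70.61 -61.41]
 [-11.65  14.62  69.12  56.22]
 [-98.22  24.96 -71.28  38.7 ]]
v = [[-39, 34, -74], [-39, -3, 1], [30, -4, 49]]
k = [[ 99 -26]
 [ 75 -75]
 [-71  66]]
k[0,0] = 99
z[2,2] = 69.12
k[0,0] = 99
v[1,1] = -3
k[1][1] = -75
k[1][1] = -75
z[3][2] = -71.28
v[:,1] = [34, -3, -4]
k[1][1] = -75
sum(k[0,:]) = 73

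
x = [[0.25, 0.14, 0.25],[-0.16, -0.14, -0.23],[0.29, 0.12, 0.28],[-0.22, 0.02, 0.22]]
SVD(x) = [[-0.59, -0.05, 0.16], [0.48, -0.12, -0.71], [-0.65, -0.09, -0.67], [-0.03, 0.99, -0.14]] @ diag([0.644779303804711, 0.3150388944662715, 0.04254579131455629]) @ [[-0.63, -0.35, -0.69], [-0.75, 0.06, 0.65], [-0.19, 0.93, -0.30]]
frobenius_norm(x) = 0.72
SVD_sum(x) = [[0.24, 0.13, 0.26],  [-0.19, -0.11, -0.21],  [0.26, 0.15, 0.29],  [0.01, 0.01, 0.01]] + [[0.01, -0.0, -0.01], [0.03, -0.0, -0.02], [0.02, -0.0, -0.02], [-0.23, 0.02, 0.20]] + [[-0.0, 0.01, -0.0], [0.01, -0.03, 0.01], [0.01, -0.03, 0.01], [0.00, -0.01, 0.0]]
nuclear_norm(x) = 1.00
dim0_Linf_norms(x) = [0.29, 0.14, 0.28]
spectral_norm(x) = 0.64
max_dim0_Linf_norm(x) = 0.29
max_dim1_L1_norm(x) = 0.69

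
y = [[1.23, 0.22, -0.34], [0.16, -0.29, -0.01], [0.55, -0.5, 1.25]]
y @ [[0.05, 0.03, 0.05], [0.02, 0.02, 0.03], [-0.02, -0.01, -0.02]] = [[0.07, 0.04, 0.07],[0.0, -0.00, -0.0],[-0.01, -0.01, -0.01]]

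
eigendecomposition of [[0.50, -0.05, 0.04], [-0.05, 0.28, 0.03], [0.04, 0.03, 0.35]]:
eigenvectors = [[0.96, -0.24, -0.11], [-0.18, -0.89, 0.41], [0.2, 0.38, 0.9]]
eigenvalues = [0.52, 0.25, 0.36]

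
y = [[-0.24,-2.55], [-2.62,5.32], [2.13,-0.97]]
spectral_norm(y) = 6.57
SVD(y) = [[0.33, 0.66],[-0.9, 0.02],[0.27, -0.75]] @ diag([6.573300430228477, 1.9991051633063528]) @ [[0.44, -0.90], [-0.90, -0.44]]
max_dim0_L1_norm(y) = 8.84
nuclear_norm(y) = 8.57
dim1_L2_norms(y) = [2.56, 5.93, 2.34]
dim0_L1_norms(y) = [4.99, 8.84]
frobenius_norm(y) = 6.87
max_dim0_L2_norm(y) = 5.98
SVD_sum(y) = [[0.96,-1.97],[-2.59,5.34],[0.79,-1.62]] + [[-1.20, -0.58], [-0.03, -0.02], [1.34, 0.65]]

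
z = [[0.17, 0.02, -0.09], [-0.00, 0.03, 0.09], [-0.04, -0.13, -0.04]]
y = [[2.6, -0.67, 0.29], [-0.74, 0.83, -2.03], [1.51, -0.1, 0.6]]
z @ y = [[0.29, -0.09, -0.05], [0.11, 0.02, -0.01], [-0.07, -0.08, 0.23]]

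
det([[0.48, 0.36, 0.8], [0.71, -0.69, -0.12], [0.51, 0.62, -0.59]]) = 0.994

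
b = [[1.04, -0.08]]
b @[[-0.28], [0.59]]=[[-0.34]]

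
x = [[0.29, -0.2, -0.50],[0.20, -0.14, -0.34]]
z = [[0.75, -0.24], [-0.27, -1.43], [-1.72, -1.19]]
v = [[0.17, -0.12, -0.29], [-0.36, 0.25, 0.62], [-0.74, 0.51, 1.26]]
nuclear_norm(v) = 1.77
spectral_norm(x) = 0.74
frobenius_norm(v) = 1.76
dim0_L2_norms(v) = [0.84, 0.58, 1.43]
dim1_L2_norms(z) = [0.79, 1.46, 2.09]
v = z @ x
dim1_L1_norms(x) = [0.99, 0.68]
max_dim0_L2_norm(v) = 1.43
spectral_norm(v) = 1.76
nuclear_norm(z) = 3.55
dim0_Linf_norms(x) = [0.29, 0.2, 0.5]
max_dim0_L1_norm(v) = 2.17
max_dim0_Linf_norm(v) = 1.26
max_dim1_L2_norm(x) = 0.61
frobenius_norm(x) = 0.74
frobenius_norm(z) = 2.67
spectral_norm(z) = 2.41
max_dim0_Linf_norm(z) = 1.72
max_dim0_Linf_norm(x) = 0.5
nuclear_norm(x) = 0.74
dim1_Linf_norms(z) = [0.75, 1.43, 1.72]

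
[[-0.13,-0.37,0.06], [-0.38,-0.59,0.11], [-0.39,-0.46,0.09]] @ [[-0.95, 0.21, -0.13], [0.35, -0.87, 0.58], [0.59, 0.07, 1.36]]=[[0.03, 0.3, -0.12], [0.22, 0.44, -0.14], [0.26, 0.32, -0.09]]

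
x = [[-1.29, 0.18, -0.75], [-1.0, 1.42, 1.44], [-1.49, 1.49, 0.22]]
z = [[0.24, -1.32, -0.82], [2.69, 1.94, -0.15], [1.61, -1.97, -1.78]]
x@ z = [[-1.03, 3.53, 2.37], [5.9, 1.24, -1.96], [4.00, 4.42, 0.61]]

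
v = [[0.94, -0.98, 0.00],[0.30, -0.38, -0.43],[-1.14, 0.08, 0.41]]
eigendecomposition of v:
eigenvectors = [[-0.25-0.44j, -0.25+0.44j, 0.48+0.00j], [(-0.33+0.07j), (-0.33-0.07j), 0.70+0.00j], [0.79+0.00j, 0.79-0.00j, (0.53+0j)]]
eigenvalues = [(0.74+0.63j), (0.74-0.63j), (-0.5+0j)]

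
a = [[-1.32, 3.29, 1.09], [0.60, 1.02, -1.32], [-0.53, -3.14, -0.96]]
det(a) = 9.496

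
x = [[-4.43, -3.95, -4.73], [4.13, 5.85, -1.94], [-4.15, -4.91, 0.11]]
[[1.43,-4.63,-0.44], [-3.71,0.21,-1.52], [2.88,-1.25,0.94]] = x @ [[-0.12, -0.21, -0.1], [-0.48, 0.45, -0.1], [0.21, 0.8, 0.27]]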